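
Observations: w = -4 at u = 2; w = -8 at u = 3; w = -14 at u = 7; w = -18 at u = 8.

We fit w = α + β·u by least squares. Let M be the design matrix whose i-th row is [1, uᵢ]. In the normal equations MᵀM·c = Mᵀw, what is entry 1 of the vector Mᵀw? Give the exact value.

-44

Entry 1 ↔ basis 1, so (Mᵀw)_{1} = Σᵢ wᵢ = (1)·(-4) + (1)·(-8) + (1)·(-14) + (1)·(-18) = -44.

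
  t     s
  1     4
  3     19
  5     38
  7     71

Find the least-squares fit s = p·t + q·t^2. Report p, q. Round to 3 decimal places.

p = 2.736, q = 1.045

Forming AᵀA = [[84, 496]; [496, 3108]] and Aᵀs = [748, 4604]ᵀ gives AᵀA·[p, q]ᵀ = Aᵀs.
Δ = 84·3108 − 496² = 15056.
p = (748·3108 − 496·4604)/15056 = 2575/941; q = (84·4604 − 496·748)/15056 = 983/941.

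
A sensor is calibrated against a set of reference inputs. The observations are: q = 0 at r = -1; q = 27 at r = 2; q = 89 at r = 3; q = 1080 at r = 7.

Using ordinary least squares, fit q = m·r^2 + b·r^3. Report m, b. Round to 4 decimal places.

m = 0.8153, b = 3.0321

Compute the Gram sums: Σr^2·r^2 = 2499, Σr^2·r^3 = 17081, Σr^3·r^3 = 118443.
And Σr^2·q = 53829, Σr^3·q = 373059.
So XᵀX·[m, b]ᵀ = Xᵀq: [[2499, 17081]; [17081, 118443]]·[m, b]ᵀ = [53829, 373059]ᵀ.
Determinant 2499·118443 − 17081² = 4228496.
m = (53829·118443 − 17081·373059)/4228496 = 861867/1057124; b = (2499·373059 − 17081·53829)/4228496 = 3205323/1057124.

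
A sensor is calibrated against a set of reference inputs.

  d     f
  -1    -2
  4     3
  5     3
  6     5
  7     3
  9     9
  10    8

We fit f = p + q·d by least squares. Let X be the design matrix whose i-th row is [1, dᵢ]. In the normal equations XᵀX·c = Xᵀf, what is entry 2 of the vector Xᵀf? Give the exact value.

Entry 2 ↔ basis d, so (Xᵀf)_{2} = Σᵢ (d)·fᵢ = (-1)·(-2) + (4)·(3) + (5)·(3) + (6)·(5) + (7)·(3) + (9)·(9) + (10)·(8) = 241.

241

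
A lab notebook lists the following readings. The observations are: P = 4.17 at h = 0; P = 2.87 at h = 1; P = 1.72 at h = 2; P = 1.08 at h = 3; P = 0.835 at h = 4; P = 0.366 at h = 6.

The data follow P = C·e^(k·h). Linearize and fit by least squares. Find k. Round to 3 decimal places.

Taking logs, ln P = k·h + ln C, so regress ln P on h.
AᵀA = [[66.0000, 16.0000]; [16.0000, 6]], rhs = [-4.3822, 1.9161]ᵀ  (here Σh = 16.0000, Σ(h)² = 66.0000, Σln P = 1.9161, Σh·ln P = -4.3822).
Slope k = (n·Σh·ln P − Σh·Σln P)/(n·Σ(h)² − (Σh)²) = (6·-4.3822 − 16.0000·1.9161)/140.0000 = -0.40679; ln C = (Σln P − k·Σh)/n = 1.40411.

k = -0.407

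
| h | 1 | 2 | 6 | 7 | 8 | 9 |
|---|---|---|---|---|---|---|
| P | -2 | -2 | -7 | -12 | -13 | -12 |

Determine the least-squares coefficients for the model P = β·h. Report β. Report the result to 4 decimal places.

Normal-equation sums: Σh·h = 235.
For AᵀP: Σh·P = -344.
β = (-344)/235 = -1.46383.

β = -1.4638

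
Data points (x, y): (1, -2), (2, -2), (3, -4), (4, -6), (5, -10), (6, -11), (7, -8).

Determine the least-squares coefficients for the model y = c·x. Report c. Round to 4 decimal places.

c = -1.5286

Forming MᵀM = [[140]] and Mᵀy = [-214]ᵀ gives MᵀM·[c]ᵀ = Mᵀy.
Hence c = -214 / 140 ≈ -1.52857.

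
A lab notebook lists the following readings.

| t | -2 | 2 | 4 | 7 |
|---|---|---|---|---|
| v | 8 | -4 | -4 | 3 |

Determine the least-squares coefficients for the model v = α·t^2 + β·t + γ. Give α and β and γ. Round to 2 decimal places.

α = 0.49, β = -2.98, γ = 0.08

Setting ∂/∂α … = 0 gives: 2689·α + 407·β + 73·γ = 99;  407·α + 73·β + 11·γ = -19;  73·α + 11·β + 4·γ = 3.
(Σt^2·t^2 = 2689, Σt^2·t = 407, Σt^2 = 73, Σt·t = 73, Σt = 11, Σ1 = 4, Σt^2·v = 99, Σt·v = -19, Σv = 3.)
Inverting the 3×3 Gram matrix, [α, β, γ]ᵀ = [1252/2577, -2561/859, 212/2577]ᵀ.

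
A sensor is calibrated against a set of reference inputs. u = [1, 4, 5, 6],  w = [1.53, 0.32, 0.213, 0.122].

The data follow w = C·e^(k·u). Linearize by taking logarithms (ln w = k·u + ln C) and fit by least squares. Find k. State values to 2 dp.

k = -0.50

Linearized form: ln w = k·u + ln C. From the 4 transformed points,
Over the data: Σu = 16.0000, Σ(u)² = 78.0000, Σln w = -4.3644, Σu·ln w = -24.4872.
Normal system: [[78.0000, 16.0000]; [16.0000, 4]]·[k, ln C]ᵀ = [-24.4872, -4.3644]ᵀ.
Δ = 78.0000·4 − (16.0000)² = 56.0000; k = (-24.4872·4 − 16.0000·-4.3644)/56.0000 = -0.50212, ln C = (78.0000·-4.3644 − 16.0000·-24.4872)/56.0000 = 0.91740.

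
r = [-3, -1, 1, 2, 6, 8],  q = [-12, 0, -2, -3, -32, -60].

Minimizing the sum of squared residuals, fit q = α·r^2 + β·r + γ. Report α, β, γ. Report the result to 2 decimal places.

Setting ∂/∂α … = 0 gives: 5491·α + 709·β + 115·γ = -5114;  709·α + 115·β + 13·γ = -644;  115·α + 13·β + 6·γ = -109.
(Σr^2·r^2 = 5491, Σr^2·r = 709, Σr^2 = 115, Σr·r = 115, Σr = 13, Σ1 = 6, Σr^2·q = -5114, Σr·q = -644, Σq = -109.)
Inverting the 3×3 Gram matrix, [α, β, γ]ᵀ = [-1747/1720, 1173/1720, -38/215]ᵀ.

α = -1.02, β = 0.68, γ = -0.18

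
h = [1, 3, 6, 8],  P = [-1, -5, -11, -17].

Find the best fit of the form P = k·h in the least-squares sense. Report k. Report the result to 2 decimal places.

k = -1.98

Sums needed: Σh·h = 110.
Moment sums: Σh·P = -218.
k = (-218)/110 = -1.98182.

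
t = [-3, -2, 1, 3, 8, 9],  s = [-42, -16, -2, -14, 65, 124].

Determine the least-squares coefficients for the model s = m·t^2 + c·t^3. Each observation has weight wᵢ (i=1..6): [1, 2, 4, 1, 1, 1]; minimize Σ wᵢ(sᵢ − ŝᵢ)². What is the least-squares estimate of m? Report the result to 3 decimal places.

m = -3.083

Entries of XᵀWX: Σwᵢ·t^2·t^2 = 10855, Σwᵢ·t^2·t^3 = 91757, Σwᵢ·t^3·t^3 = 795175.
For XᵀWs: Σwᵢ·t^2·s = 13564, Σwᵢ·t^3·s = 124680.
XᵀWX·[m, c]ᵀ = XᵀWs becomes [[10855, 91757]; [91757, 795175]]·[m, c]ᵀ = [13564, 124680]ᵀ.
det = 10855·795175 − 91757² = 212277576.
m = (13564·795175 − 91757·124680)/212277576 = -163627265/53069394; c = (10855·124680 − 91757·13564)/212277576 = 27202363/53069394.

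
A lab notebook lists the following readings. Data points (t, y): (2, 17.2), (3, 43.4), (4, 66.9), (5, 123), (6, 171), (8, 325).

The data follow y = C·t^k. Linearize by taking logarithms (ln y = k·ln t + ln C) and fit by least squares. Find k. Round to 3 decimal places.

Taking logs, ln y = k·ln t + ln C, so regress ln y on ln t.
AᵀA = [[13.7340, 8.6587]; [8.6587, 6]], rhs = [40.9257, 26.5562]ᵀ  (here Σln t = 8.6587, Σ(ln t)² = 13.7340, Σln y = 26.5562, Σln t·ln y = 40.9257).
Δ = 13.7340·6 − (8.6587)² = 7.4309; k = (40.9257·6 − 8.6587·26.5562)/7.4309 = 2.10097, ln C = (13.7340·26.5562 − 8.6587·40.9257)/7.4309 = 1.39410.

k = 2.101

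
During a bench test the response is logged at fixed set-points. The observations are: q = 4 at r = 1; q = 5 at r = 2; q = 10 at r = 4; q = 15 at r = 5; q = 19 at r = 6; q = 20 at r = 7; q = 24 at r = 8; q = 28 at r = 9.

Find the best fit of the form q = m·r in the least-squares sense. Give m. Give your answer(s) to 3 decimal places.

AᵀA·[m]ᵀ = Aᵀq reads: 276·m = 827.
(Σr·r = 276, Σr·q = 827.)
Hence m = 827 / 276 ≈ 2.99638.

m = 2.996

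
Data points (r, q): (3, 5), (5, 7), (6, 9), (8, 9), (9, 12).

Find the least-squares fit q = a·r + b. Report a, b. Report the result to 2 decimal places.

Entries of AᵀA: Σr·r = 215, Σr = 31, Σ1 = 5.
For Aᵀq: Σr·q = 284, Σq = 42.
Normal equations: [[215, 31]; [31, 5]]·[a, b]ᵀ = [284, 42]ᵀ.
Eliminating b: 5·(row 1) − 31·(row 2) gives 114·a = 5·284 − 31·42 = 118, so a = 59/57.
Then b = (42 − 31·(59/57))/5 = 113/57.

a = 1.04, b = 1.98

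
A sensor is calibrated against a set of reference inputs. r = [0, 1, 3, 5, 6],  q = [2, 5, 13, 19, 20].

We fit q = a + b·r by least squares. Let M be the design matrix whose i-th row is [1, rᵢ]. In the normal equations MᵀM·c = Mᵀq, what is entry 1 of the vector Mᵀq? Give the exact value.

59

Entry 1 ↔ basis 1, so (Mᵀq)_{1} = Σᵢ qᵢ = (1)·(2) + (1)·(5) + (1)·(13) + (1)·(19) + (1)·(20) = 59.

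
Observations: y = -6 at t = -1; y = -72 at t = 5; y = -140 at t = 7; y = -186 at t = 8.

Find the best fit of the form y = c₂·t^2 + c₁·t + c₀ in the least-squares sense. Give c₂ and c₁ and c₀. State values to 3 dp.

From the data, Σt^2·t^2 = 7123, Σt^2·t = 979, Σt^2 = 139, Σt·t = 139, Σt = 19, Σ1 = 4.
Moment sums: Σt^2·y = -20570, Σt·y = -2822, Σy = -404.
Inverting the 3×3 Gram matrix, [c₂, c₁, c₀]ᵀ = [-679/226, 1267/1130, -1086/565]ᵀ.

c₂ = -3.004, c₁ = 1.121, c₀ = -1.922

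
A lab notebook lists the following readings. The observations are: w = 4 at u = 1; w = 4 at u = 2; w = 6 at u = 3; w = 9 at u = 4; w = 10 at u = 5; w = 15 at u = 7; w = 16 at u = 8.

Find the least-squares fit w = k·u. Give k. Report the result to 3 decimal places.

k = 2.077

MᵀM·[k]ᵀ = Mᵀw reads: 168·k = 349.
(Σu·u = 168, Σu·w = 349.)
k = 349/168 = 2.07738.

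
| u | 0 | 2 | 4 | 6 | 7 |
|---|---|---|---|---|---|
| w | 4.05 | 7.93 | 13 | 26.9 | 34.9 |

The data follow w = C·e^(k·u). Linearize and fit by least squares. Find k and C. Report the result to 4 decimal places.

Let Y = ln w. Fitting Y = k·u + ln C by least squares:
XᵀX = [[105.0000, 19.0000]; [19.0000, 5]], rhs = [59.0213, 12.8789]ᵀ  (here Σu = 19.0000, Σ(u)² = 105.0000, Σln w = 12.8789, Σu·ln w = 59.0213).
Δ = 105.0000·5 − (19.0000)² = 164.0000; k = (59.0213·5 − 19.0000·12.8789)/164.0000 = 0.30736, ln C = (105.0000·12.8789 − 19.0000·59.0213)/164.0000 = 1.40783, so C = exp(1.40783) = 4.08707.

k = 0.3074, C = 4.0871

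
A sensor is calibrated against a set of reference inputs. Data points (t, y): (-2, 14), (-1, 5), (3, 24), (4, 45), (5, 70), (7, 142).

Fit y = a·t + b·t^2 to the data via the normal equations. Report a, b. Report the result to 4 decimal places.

Forming MᵀM = [[104, 550]; [550, 3380]] and Mᵀy = [1563, 9705]ᵀ gives MᵀM·[a, b]ᵀ = Mᵀy.
Determinant 104·3380 − 550² = 49020.
a = (1563·3380 − 550·9705)/49020 = -1827/1634; b = (104·9705 − 550·1563)/49020 = 4989/1634.

a = -1.1181, b = 3.0532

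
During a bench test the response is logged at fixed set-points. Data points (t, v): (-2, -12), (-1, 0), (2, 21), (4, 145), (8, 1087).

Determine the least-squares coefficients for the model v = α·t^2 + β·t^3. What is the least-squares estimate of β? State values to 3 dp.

β = 1.982

With design matrix X, XᵀX = [[4385, 33791]; [33791, 266369]] and Xᵀv = [71924, 566088]ᵀ.
Eliminating β: 266369·(row 1) − 33791·(row 2) gives 26196384·α = 266369·71924 − 33791·566088 = 29644348, so α = 7411087/6549096.
Then β = (566088 − 33791·(7411087/6549096))/266369 = 12977999/6549096.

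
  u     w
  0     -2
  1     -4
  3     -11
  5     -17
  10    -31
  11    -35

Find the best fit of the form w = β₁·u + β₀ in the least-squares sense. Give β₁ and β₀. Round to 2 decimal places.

β₁ = -2.99, β₀ = -1.71

The normal equations are: 256·β₁ + 30·β₀ = -817;  30·β₁ + 6·β₀ = -100.
(Σu·u = 256, Σu = 30, Σ1 = 6, Σu·w = -817, Σw = -100.)
Eliminating β₀: 6·(row 1) − 30·(row 2) gives 636·β₁ = 6·(-817) − 30·(-100) = -1902, so β₁ = -317/106.
Then β₀ = ((-100) − 30·(-317/106))/6 = -545/318.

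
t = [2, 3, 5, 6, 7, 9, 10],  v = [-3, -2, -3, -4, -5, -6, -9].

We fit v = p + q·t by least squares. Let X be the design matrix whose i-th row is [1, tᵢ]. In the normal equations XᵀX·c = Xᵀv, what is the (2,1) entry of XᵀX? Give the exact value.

42

Row 2 ↔ basis t, column 1 ↔ basis 1, so (XᵀX)_{2,1} = Σᵢ t = (2)·(1) + (3)·(1) + (5)·(1) + (6)·(1) + (7)·(1) + (9)·(1) + (10)·(1) = 42.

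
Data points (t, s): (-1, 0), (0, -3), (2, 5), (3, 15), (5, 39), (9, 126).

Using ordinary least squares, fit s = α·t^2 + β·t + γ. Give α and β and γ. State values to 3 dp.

Setting ∂/∂α … = 0 gives: 7284·α + 888·β + 120·γ = 11336;  888·α + 120·β + 18·γ = 1384;  120·α + 18·β + 6·γ = 182.
Solving the 3×3 system (Gaussian elimination) gives α = 248/165, β = 37/55, γ = -96/55.

α = 1.503, β = 0.673, γ = -1.745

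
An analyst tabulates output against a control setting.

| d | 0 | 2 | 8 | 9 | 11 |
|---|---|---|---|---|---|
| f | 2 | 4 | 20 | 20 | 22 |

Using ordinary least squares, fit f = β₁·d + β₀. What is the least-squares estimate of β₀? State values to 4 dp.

The normal equations are: 270·β₁ + 30·β₀ = 590;  30·β₁ + 5·β₀ = 68.
(Σd·d = 270, Σd = 30, Σ1 = 5, Σd·f = 590, Σf = 68.)
Δ = 270·5 − 30² = 450.
β₁ = (590·5 − 30·68)/450 = 91/45; β₀ = (270·68 − 30·590)/450 = 22/15.

β₀ = 1.4667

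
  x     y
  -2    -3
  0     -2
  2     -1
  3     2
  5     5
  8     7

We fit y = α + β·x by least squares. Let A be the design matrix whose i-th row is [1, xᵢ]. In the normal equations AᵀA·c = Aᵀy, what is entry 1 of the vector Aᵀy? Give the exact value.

Entry 1 ↔ basis 1, so (Aᵀy)_{1} = Σᵢ yᵢ = (1)·(-3) + (1)·(-2) + (1)·(-1) + (1)·(2) + (1)·(5) + (1)·(7) = 8.

8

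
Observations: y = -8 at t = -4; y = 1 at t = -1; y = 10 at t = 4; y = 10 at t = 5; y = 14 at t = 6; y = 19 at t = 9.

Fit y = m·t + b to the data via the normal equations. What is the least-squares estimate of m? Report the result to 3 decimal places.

Entries of MᵀM: Σt·t = 175, Σt = 19, Σ1 = 6.
Moment sums: Σt·y = 376, Σy = 46.
Determinant 175·6 − 19² = 689.
m = (376·6 − 19·46)/689 = 1382/689; b = (175·46 − 19·376)/689 = 906/689.

m = 2.006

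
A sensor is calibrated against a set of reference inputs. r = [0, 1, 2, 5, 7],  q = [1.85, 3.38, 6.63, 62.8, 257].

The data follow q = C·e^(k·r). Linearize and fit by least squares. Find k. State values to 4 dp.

k = 0.7148

With ln qᵢ as the transformed response and rᵢ as the regressor:
XᵀX = [[79.0000, 15.0000]; [15.0000, 5]], rhs = [64.5444, 13.4137]ᵀ  (here Σr = 15.0000, Σ(r)² = 79.0000, Σln q = 13.4137, Σr·ln q = 64.5444).
Slope k = (n·Σr·ln q − Σr·Σln q)/(n·Σ(r)² − (Σr)²) = (5·64.5444 − 15.0000·13.4137)/170.0000 = 0.71480; ln C = (Σln q − k·Σr)/n = 0.53833.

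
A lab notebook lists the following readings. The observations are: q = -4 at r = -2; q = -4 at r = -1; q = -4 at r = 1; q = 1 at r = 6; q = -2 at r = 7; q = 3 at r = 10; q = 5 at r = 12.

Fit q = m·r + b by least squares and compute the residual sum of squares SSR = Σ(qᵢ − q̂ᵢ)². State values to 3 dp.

SSR = 11.542

Sums needed: Σr·r = 335, Σr = 33, Σ1 = 7.
And Σr·q = 90, Σq = -5.
XᵀX·[m, b]ᵀ = Xᵀq becomes [[335, 33]; [33, 7]]·[m, b]ᵀ = [90, -5]ᵀ.
Eliminating b: 7·(row 1) − 33·(row 2) gives 1256·m = 7·90 − 33·(-5) = 795, so m = 795/1256.
Then b = ((-5) − 33·(795/1256))/7 = -4645/1256.
Residuals: 1211/1256, 52/157, -587/628, 1131/1256, -429/157, 463/1256, 1385/1256; SSR = 14497/1256.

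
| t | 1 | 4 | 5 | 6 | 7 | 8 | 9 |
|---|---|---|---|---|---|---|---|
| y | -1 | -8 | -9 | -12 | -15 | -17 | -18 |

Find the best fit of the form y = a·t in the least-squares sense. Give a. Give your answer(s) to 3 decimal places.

a = -2.033

XᵀX·[a]ᵀ = Xᵀy reads: 272·a = -553.
Hence a = -553 / 272 ≈ -2.03309.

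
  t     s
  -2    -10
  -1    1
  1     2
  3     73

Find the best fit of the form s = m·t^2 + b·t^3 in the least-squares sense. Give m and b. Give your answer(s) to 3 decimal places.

m = 1.753, b = 2.116

From the data, Σt^2·t^2 = 99, Σt^2·t^3 = 211, Σt^3·t^3 = 795.
Moment sums: Σt^2·s = 620, Σt^3·s = 2052.
XᵀX·[m, b]ᵀ = Xᵀs becomes [[99, 211]; [211, 795]]·[m, b]ᵀ = [620, 2052]ᵀ.
Eliminating b: 795·(row 1) − 211·(row 2) gives 34184·m = 795·620 − 211·2052 = 59928, so m = 7491/4273.
Then b = (2052 − 211·(7491/4273))/795 = 9041/4273.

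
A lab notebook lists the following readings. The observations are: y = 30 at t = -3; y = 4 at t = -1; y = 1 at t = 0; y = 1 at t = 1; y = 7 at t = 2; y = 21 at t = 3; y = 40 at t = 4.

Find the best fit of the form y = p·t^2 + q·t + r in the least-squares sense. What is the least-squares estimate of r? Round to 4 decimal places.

Forming MᵀM = [[436, 72, 40]; [72, 40, 6]; [40, 6, 7]] and Mᵀy = [1132, 144, 104]ᵀ gives MᵀM·[p, q, r]ᵀ = Mᵀy.
Row-reducing yields p = 7295/2541, q = -118/77, r = -596/2541.

r = -0.2346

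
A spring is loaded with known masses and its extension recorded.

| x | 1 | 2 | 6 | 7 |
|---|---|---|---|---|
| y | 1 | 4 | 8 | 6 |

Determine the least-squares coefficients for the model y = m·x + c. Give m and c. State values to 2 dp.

m = 0.88, c = 1.21

MᵀM·[m, c]ᵀ = Mᵀy reads: 90·m + 16·c = 99;  16·m + 4·c = 19.
(Σx·x = 90, Σx = 16, Σ1 = 4, Σx·y = 99, Σy = 19.)
det = 90·4 − 16² = 104.
m = (99·4 − 16·19)/104 = 23/26; c = (90·19 − 16·99)/104 = 63/52.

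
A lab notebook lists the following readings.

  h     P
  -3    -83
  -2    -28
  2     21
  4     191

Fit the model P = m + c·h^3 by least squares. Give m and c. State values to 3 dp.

m = -2.682, c = 3.020

Compute the Gram sums: Σ1 = 4, Σh^3 = 37, Σh^3·h^3 = 4953.
And ΣP = 101, Σh^3·P = 14857.
Δ = 4·4953 − 37² = 18443.
m = (101·4953 − 37·14857)/18443 = -49456/18443; c = (4·14857 − 37·101)/18443 = 55691/18443.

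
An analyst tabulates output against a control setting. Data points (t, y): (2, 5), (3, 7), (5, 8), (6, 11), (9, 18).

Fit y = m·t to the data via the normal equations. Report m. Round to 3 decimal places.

Forming MᵀM = [[155]] and Mᵀy = [299]ᵀ gives MᵀM·[m]ᵀ = Mᵀy.
m = 299/155 = 1.92903.

m = 1.929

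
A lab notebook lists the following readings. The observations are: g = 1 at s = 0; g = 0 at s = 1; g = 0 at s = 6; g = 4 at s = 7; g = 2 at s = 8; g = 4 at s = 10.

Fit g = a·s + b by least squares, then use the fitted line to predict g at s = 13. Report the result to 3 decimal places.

ĝ = 4.282

Forming XᵀX = [[250, 32]; [32, 6]] and Xᵀg = [84, 11]ᵀ gives XᵀX·[a, b]ᵀ = Xᵀg.
Determinant 250·6 − 32² = 476.
a = (84·6 − 32·11)/476 = 38/119; b = (250·11 − 32·84)/476 = 31/238.
At s = 13: ĝ = (38/119)·(13) + (31/238)·(1) = 1019/238.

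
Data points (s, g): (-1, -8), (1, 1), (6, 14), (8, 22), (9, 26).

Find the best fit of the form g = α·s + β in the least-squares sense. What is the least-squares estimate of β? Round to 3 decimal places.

β = -3.896

Forming MᵀM = [[183, 23]; [23, 5]] and Mᵀg = [503, 55]ᵀ gives MᵀM·[α, β]ᵀ = Mᵀg.
Eliminating β: 5·(row 1) − 23·(row 2) gives 386·α = 5·503 − 23·55 = 1250, so α = 625/193.
Then β = (55 − 23·(625/193))/5 = -752/193.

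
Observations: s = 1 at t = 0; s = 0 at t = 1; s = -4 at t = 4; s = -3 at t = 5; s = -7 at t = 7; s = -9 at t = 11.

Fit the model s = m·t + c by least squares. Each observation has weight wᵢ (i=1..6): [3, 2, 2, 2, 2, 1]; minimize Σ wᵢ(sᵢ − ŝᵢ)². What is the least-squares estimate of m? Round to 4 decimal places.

Normal-equation sums: Σwᵢ·t·t = 303, Σwᵢ·t = 45, Σwᵢ·1 = 12.
Moment sums: Σwᵢ·t·s = -259, Σwᵢ·s = -34.
Δ = 303·12 − 45² = 1611.
m = ((-259)·12 − 45·(-34))/1611 = -526/537; c = (303·(-34) − 45·(-259))/1611 = 451/537.

m = -0.9795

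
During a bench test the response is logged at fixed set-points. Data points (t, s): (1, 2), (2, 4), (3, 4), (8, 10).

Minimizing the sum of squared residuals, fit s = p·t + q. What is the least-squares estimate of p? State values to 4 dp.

p = 1.1034

The normal equations are: 78·p + 14·q = 102;  14·p + 4·q = 20.
Δ = 78·4 − 14² = 116.
p = (102·4 − 14·20)/116 = 32/29; q = (78·20 − 14·102)/116 = 33/29.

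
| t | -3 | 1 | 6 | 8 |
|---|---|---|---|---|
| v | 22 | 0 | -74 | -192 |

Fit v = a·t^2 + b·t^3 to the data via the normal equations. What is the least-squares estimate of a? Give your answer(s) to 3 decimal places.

a = 0.901

The normal equations are: 5474·a + 40302·b = -14754;  40302·a + 309530·b = -114882.
(Σt^2·t^2 = 5474, Σt^2·t^3 = 40302, Σt^3·t^3 = 309530, Σt^2·v = -14754, Σt^3·v = -114882.)
Eliminating b: 309530·(row 1) − 40302·(row 2) gives 70116016·a = 309530·(-14754) − 40302·(-114882) = 63168744, so a = 7896093/8764502.
Then b = ((-114882) − 40302·(7896093/8764502))/309530 = -4281045/8764502.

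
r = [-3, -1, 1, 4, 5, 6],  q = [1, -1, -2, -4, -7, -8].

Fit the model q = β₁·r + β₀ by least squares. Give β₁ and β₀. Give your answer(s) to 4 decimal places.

β₁ = -0.9531, β₀ = -1.5938

Compute the Gram sums: Σr·r = 88, Σr = 12, Σ1 = 6.
And Σr·q = -103, Σq = -21.
So MᵀM·[β₁, β₀]ᵀ = Mᵀq: [[88, 12]; [12, 6]]·[β₁, β₀]ᵀ = [-103, -21]ᵀ.
Eliminating β₀: 6·(row 1) − 12·(row 2) gives 384·β₁ = 6·(-103) − 12·(-21) = -366, so β₁ = -61/64.
Then β₀ = ((-21) − 12·(-61/64))/6 = -51/32.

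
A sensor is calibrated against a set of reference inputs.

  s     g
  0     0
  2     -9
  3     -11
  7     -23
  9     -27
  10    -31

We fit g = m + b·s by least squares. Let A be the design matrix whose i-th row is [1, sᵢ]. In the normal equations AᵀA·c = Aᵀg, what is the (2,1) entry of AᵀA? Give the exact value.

Row 2 ↔ basis s, column 1 ↔ basis 1, so (AᵀA)_{2,1} = Σᵢ s = (0)·(1) + (2)·(1) + (3)·(1) + (7)·(1) + (9)·(1) + (10)·(1) = 31.

31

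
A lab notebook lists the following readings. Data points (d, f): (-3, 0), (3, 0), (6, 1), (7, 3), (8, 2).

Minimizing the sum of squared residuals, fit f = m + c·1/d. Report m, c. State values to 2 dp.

m = 1.09, c = 1.30

The normal equations are: 5·m + (73/168)·c = 6;  (73/168)·m + (897/3136)·c = 71/84.
Δ = 5·(897/3136) − (73/168)² = 8759/7056.
m = (6·(897/3136) − (73/168)·(71/84))/(8759/7056) = 9518/8759; c = (5·(71/84) − (73/168)·6)/(8759/7056) = 11424/8759.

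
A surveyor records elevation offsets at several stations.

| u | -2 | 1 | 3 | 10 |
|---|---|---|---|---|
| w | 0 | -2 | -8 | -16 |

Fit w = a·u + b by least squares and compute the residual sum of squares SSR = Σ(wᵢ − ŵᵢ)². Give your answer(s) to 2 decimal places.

SSR = 5.46

Setting ∂/∂a … = 0 gives: 114·a + 12·b = -186;  12·a + 4·b = -26.
det = 114·4 − 12² = 312.
a = ((-186)·4 − 12·(-26))/312 = -18/13; b = (114·(-26) − 12·(-186))/312 = -61/26.
Residuals: -11/26, 45/26, -3/2, 5/26; SSR = 71/13.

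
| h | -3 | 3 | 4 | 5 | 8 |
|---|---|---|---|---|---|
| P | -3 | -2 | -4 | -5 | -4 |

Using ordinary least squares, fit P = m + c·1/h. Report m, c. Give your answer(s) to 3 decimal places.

Sums needed: Σ1 = 5, Σ1/h = 23/40, Σ1/h·1/h = 4901/14400.
For MᵀP: ΣP = -18, Σ1/h·P = -13/6.
Determinant 5·(4901/14400) − (23/40)² = 617/450.
m = ((-18)·(4901/14400) − (23/40)·(-13/6))/(617/450) = -35139/9872; c = (5·(-13/6) − (23/40)·(-18))/(617/450) = -435/1234.

m = -3.559, c = -0.353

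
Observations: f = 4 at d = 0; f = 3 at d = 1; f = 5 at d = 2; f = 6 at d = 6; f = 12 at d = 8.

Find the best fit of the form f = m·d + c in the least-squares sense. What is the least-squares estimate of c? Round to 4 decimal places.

Setting ∂/∂m … = 0 gives: 105·m + 17·c = 145;  17·m + 5·c = 30.
(Σd·d = 105, Σd = 17, Σ1 = 5, Σd·f = 145, Σf = 30.)
Determinant 105·5 − 17² = 236.
m = (145·5 − 17·30)/236 = 215/236; c = (105·30 − 17·145)/236 = 685/236.

c = 2.9025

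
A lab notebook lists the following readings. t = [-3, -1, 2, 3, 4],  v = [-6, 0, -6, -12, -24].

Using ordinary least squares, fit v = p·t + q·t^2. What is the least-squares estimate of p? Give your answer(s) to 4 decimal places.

Normal-equation sums: Σt·t = 39, Σt·t^2 = 71, Σt^2·t^2 = 435.
For Mᵀv: Σt·v = -126, Σt^2·v = -570.
Δ = 39·435 − 71² = 11924.
p = ((-126)·435 − 71·(-570))/11924 = -3585/2981; q = (39·(-570) − 71·(-126))/11924 = -3321/2981.

p = -1.2026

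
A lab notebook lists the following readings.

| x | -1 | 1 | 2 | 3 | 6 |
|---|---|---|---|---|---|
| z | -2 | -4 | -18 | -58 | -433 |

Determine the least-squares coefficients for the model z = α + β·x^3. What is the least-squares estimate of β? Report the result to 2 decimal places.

From the data, Σ1 = 5, Σx^3 = 251, Σx^3·x^3 = 47451.
And Σz = -515, Σx^3·z = -95240.
Δ = 5·47451 − 251² = 174254.
α = ((-515)·47451 − 251·(-95240))/174254 = -532025/174254; β = (5·(-95240) − 251·(-515))/174254 = -346935/174254.

β = -1.99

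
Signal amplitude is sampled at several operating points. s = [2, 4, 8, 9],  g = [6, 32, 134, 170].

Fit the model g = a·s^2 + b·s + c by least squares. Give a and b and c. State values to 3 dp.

MᵀM·[a, b, c]ᵀ = Mᵀg reads: 10929·a + 1313·b + 165·c = 22882;  1313·a + 165·b + 23·c = 2742;  165·a + 23·b + 4·c = 342.
(Σs^2·s^2 = 10929, Σs^2·s = 1313, Σs^2 = 165, Σs·s = 165, Σs = 23, Σ1 = 4, Σs^2·g = 22882, Σs·g = 2742, Σg = 342.)
Solving the 3×3 system (Gaussian elimination) gives a = 4889/2342, b = 1081/2342, c = -3823/1171.

a = 2.088, b = 0.462, c = -3.265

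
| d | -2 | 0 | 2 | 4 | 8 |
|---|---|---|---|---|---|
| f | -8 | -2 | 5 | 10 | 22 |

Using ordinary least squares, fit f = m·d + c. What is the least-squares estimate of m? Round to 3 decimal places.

m = 2.993

Forming XᵀX = [[88, 12]; [12, 5]] and Xᵀf = [242, 27]ᵀ gives XᵀX·[m, c]ᵀ = Xᵀf.
det = 88·5 − 12² = 296.
m = (242·5 − 12·27)/296 = 443/148; c = (88·27 − 12·242)/296 = -66/37.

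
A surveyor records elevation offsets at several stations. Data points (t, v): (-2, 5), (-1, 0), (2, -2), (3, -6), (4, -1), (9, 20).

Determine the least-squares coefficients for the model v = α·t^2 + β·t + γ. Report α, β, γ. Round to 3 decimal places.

Entries of AᵀA: Σt^2·t^2 = 6931, Σt^2·t = 819, Σt^2 = 115, Σt·t = 115, Σt = 15, Σ1 = 6.
And Σt^2·v = 1562, Σt·v = 144, Σv = 16.
Normal equations: [[6931, 819, 115]; [819, 115, 15]; [115, 15, 6]]·[α, β, γ]ᵀ = [1562, 144, 16]ᵀ.
Solving the 3×3 system (Gaussian elimination) gives α = 126037/251512, β = -526857/251512, γ = -106967/62878.

α = 0.501, β = -2.095, γ = -1.701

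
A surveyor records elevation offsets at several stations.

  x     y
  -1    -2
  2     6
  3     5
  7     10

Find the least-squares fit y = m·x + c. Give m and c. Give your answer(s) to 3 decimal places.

m = 1.427, c = 0.824

Normal-equation sums: Σx·x = 63, Σx = 11, Σ1 = 4.
Right-hand side: Σx·y = 99, Σy = 19.
MᵀM·[m, c]ᵀ = Mᵀy becomes [[63, 11]; [11, 4]]·[m, c]ᵀ = [99, 19]ᵀ.
Determinant 63·4 − 11² = 131.
m = (99·4 − 11·19)/131 = 187/131; c = (63·19 − 11·99)/131 = 108/131.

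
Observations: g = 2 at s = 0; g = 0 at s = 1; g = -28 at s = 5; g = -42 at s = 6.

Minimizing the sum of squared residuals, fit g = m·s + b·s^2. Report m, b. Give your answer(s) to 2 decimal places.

The normal equations are: 62·m + 342·b = -392;  342·m + 1922·b = -2212.
(Σs·s = 62, Σs·s^2 = 342, Σs^2·s^2 = 1922, Σs·g = -392, Σs^2·g = -2212.)
Determinant 62·1922 − 342² = 2200.
m = ((-392)·1922 − 342·(-2212))/2200 = 7/5; b = (62·(-2212) − 342·(-392))/2200 = -7/5.

m = 1.40, b = -1.40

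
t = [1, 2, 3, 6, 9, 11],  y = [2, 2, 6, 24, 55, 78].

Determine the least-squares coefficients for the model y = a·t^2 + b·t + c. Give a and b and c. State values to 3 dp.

a = 0.621, b = 0.360, c = -0.166

Normal-equation sums: Σt^2·t^2 = 22596, Σt^2·t = 2312, Σt^2 = 252, Σt·t = 252, Σt = 32, Σ1 = 6.
For Aᵀy: Σt^2·y = 14821, Σt·y = 1521, Σy = 167.
Solving the 3×3 system (Gaussian elimination) gives a = 18605/29964, b = 327/908, c = -1241/7491.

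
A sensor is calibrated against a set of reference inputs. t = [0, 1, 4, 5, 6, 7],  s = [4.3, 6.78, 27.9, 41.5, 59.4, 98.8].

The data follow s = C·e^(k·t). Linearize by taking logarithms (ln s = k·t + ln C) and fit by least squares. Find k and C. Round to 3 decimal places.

k = 0.445, C = 4.385

Taking logs, ln s = k·t + ln C, so regress ln s on t.
Σt = 23.0000, Σ(t)² = 127.0000, Σln s = 19.1043, Σt·ln s = 90.5144.
Normal system: [[127.0000, 23.0000]; [23.0000, 6]]·[k, ln C]ᵀ = [90.5144, 19.1043]ᵀ.
Δ = 127.0000·6 − (23.0000)² = 233.0000; k = (90.5144·6 − 23.0000·19.1043)/233.0000 = 0.44501, ln C = (127.0000·19.1043 − 23.0000·90.5144)/233.0000 = 1.47818, so C = exp(1.47818) = 4.38495.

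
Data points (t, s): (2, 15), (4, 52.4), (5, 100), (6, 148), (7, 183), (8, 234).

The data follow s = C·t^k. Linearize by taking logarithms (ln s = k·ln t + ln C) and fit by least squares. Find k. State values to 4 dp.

k = 2.0267

Taking logs, ln s = k·ln t + ln C, so regress ln s on ln t.
Over the data: Σln t = 9.5060, Σ(ln t)² = 16.3136, Σln s = 26.9341, Σln t·ln s = 45.2120.
Normal system: [[16.3136, 9.5060]; [9.5060, 6]]·[k, ln C]ᵀ = [45.2120, 26.9341]ᵀ.
Solving (det = 7.5177): k = 2.02674, ln C = 1.27800.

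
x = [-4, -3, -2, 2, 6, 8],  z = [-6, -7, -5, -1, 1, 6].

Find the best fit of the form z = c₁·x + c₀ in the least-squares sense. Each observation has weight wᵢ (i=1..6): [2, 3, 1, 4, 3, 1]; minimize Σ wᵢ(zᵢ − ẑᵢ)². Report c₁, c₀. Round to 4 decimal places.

c₁ = 0.9124, c₀ = -3.3348

Setting ∂/∂c₁ … = 0 gives: 251·c₁ + 15·c₀ = 179;  15·c₁ + 14·c₀ = -33.
Δ = 251·14 − 15² = 3289.
c₁ = (179·14 − 15·(-33))/3289 = 3001/3289; c₀ = (251·(-33) − 15·179)/3289 = -10968/3289.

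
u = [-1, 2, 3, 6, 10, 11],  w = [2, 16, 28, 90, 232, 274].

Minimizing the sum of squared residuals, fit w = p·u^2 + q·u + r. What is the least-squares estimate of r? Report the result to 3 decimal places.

With design matrix M, MᵀM = [[26035, 2581, 271]; [2581, 271, 31]; [271, 31, 6]] and Mᵀw = [59912, 5988, 642]ᵀ.
Solving the 3×3 system (Gaussian elimination) gives p = 1409/696, q = 8807/3480, r = 1443/580.

r = 2.488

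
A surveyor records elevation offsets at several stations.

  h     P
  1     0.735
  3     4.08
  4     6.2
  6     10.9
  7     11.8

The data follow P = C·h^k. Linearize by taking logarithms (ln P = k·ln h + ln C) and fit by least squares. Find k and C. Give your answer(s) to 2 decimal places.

Taking logs, ln P = k·ln h + ln C, so regress ln P on ln h.
XᵀX = [[10.1257, 6.2226]; [6.2226, 5]], rhs = [13.1569, 7.7796]ᵀ  (here Σln h = 6.2226, Σ(ln h)² = 10.1257, Σln P = 7.7796, Σln h·ln P = 13.1569).
Slope k = (n·Σln h·ln P − Σln h·Σln P)/(n·Σ(ln h)² − (Σln h)²) = (5·13.1569 − 6.2226·7.7796)/11.9082 = 1.45910; ln C = (Σln P − k·Σln h)/n = -0.25995, so C = exp(-0.25995) = 0.77109.

k = 1.46, C = 0.77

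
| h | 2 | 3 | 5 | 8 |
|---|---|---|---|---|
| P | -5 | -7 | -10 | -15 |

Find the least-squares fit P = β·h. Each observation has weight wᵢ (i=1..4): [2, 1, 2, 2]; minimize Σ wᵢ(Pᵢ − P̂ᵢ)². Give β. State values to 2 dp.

β = -1.95

Compute the Gram sums: Σwᵢ·h·h = 195.
Right-hand side: Σwᵢ·h·P = -381.
AᵀWA·[β]ᵀ = AᵀWP becomes [[195]]·[β]ᵀ = [-381]ᵀ.
Hence β = -381 / 195 ≈ -1.95385.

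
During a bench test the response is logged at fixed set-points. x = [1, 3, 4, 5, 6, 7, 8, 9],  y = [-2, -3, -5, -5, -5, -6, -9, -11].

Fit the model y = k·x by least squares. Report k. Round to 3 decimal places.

k = -1.064

Setting ∂/∂k … = 0 gives: 281·k = -299.
Hence k = -299 / 281 ≈ -1.06406.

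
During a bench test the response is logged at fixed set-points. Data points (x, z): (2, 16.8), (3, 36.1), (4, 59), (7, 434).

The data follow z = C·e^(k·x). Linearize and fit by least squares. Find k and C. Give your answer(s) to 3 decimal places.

k = 0.642, C = 4.811

Taking logs, ln z = k·x + ln C, so regress ln z on x.
Sums: Σx = 16.0000, Σ(x)² = 78.0000, Σln z = 16.5583, Σx·ln z = 75.2231.
Normal system: [[78.0000, 16.0000]; [16.0000, 4]]·[k, ln C]ᵀ = [75.2231, 16.5583]ᵀ.
Δ = 78.0000·4 − (16.0000)² = 56.0000; k = (75.2231·4 − 16.0000·16.5583)/56.0000 = 0.64215, ln C = (78.0000·16.5583 − 16.0000·75.2231)/56.0000 = 1.57097, so C = exp(1.57097) = 4.81130.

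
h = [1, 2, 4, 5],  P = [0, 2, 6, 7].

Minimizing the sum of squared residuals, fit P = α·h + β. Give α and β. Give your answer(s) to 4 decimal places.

Sums needed: Σh·h = 46, Σh = 12, Σ1 = 4.
And Σh·P = 63, ΣP = 15.
det = 46·4 − 12² = 40.
α = (63·4 − 12·15)/40 = 9/5; β = (46·15 − 12·63)/40 = -33/20.

α = 1.8000, β = -1.6500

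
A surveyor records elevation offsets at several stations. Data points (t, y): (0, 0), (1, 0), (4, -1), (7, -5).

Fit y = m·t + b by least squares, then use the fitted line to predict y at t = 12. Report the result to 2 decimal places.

ŷ = -7.80

Forming XᵀX = [[66, 12]; [12, 4]] and Xᵀy = [-39, -6]ᵀ gives XᵀX·[m, b]ᵀ = Xᵀy.
Eliminating b: 4·(row 1) − 12·(row 2) gives 120·m = 4·(-39) − 12·(-6) = -84, so m = -7/10.
Then b = ((-6) − 12·(-7/10))/4 = 3/5.
At t = 12: ŷ = (-7/10)·(12) + (3/5)·(1) = -39/5.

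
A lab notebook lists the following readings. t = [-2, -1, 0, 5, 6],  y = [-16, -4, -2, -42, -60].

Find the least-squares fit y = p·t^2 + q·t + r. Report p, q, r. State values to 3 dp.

p = -2.062, q = 2.465, r = -1.531

Normal-equation sums: Σt^2·t^2 = 1938, Σt^2·t = 332, Σt^2 = 66, Σt·t = 66, Σt = 8, Σ1 = 5.
Moment sums: Σt^2·y = -3278, Σt·y = -534, Σy = -124.
Solving the 3×3 system (Gaussian elimination) gives p = -14165/6871, q = 16937/6871, r = -10522/6871.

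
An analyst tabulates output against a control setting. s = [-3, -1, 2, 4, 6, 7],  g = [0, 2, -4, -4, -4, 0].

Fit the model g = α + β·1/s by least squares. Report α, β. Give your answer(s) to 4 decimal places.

XᵀX·[α, β]ᵀ = Xᵀg reads: 6·α + (-23/84)·β = -10;  (-23/84)·α + (10385/7056)·β = -17/3.
(Σ1 = 6, Σ1/s = -23/84, Σ1/s·1/s = 10385/7056, Σg = -10, Σ1/s·g = -17/3.)
det = 6·(10385/7056) − (-23/84)² = 61781/7056.
α = ((-10)·(10385/7056) − (-23/84)·(-17/3))/(61781/7056) = -114798/61781; β = (6·(-17/3) − (-23/84)·(-10))/(61781/7056) = -259224/61781.

α = -1.8581, β = -4.1959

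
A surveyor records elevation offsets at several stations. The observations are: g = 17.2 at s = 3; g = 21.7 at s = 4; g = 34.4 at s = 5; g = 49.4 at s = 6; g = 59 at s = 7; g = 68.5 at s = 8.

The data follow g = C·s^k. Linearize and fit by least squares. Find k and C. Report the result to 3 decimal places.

k = 1.513, C = 3.039

Taking logs, ln g = k·ln s + ln C, so regress ln g on ln s.
Σln s = 9.9115, Σ(ln s)² = 17.0401, Σln g = 21.6646, Σln s·ln g = 36.7975.
Equations: 17.0401·k + 9.9115·ln C = 36.7975;  9.9115·k + 6·ln C = 21.6646.
Solving (det = 4.0036): k = 1.51301, ln C = 1.11141, so C = exp(1.11141) = 3.03863.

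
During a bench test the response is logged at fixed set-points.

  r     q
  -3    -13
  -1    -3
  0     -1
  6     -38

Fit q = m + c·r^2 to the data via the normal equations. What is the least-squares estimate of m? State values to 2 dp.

m = -2.16

Sums needed: Σ1 = 4, Σr^2 = 46, Σr^2·r^2 = 1378.
Moment sums: Σq = -55, Σr^2·q = -1488.
So MᵀM·[m, c]ᵀ = Mᵀq: [[4, 46]; [46, 1378]]·[m, c]ᵀ = [-55, -1488]ᵀ.
det = 4·1378 − 46² = 3396.
m = ((-55)·1378 − 46·(-1488))/3396 = -3671/1698; c = (4·(-1488) − 46·(-55))/3396 = -1711/1698.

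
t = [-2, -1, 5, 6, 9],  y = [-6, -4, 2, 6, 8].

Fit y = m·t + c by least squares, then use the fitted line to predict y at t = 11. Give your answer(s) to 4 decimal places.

ŷ = 10.8789

Setting ∂/∂m … = 0 gives: 147·m + 17·c = 134;  17·m + 5·c = 6.
det = 147·5 − 17² = 446.
m = (134·5 − 17·6)/446 = 284/223; c = (147·6 − 17·134)/446 = -698/223.
At t = 11: ŷ = (284/223)·(11) + (-698/223)·(1) = 2426/223.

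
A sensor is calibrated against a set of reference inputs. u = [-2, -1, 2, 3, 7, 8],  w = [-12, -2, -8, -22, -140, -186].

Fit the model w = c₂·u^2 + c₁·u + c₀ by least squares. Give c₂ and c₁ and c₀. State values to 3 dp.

Forming XᵀX = [[6611, 881, 131]; [881, 131, 17]; [131, 17, 6]] and Xᵀw = [-19044, -2524, -370]ᵀ gives XᵀX·[c₂, c₁, c₀]ᵀ = Xᵀw.
Inverting the 3×3 Gram matrix, [c₂, c₁, c₀]ᵀ = [-16712/5439, 5966/5439, 4190/1813]ᵀ.

c₂ = -3.073, c₁ = 1.097, c₀ = 2.311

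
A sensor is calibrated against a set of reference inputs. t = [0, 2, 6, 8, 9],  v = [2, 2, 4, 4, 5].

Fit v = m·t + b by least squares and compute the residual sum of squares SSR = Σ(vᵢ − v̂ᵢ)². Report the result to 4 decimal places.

The normal equations are: 185·m + 25·b = 105;  25·m + 5·b = 17.
(Σt·t = 185, Σt = 25, Σ1 = 5, Σt·v = 105, Σv = 17.)
Determinant 185·5 − 25² = 300.
m = (105·5 − 25·17)/300 = 1/3; b = (185·17 − 25·105)/300 = 26/15.
Residuals: 4/15, -2/5, 4/15, -2/5, 4/15; SSR = 8/15.

SSR = 0.5333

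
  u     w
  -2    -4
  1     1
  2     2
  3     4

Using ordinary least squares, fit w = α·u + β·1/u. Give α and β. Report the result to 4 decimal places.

Setting ∂/∂α … = 0 gives: 18·α + 4·β = 25;  4·α + (29/18)·β = 16/3.
(Σu·u = 18, Σu·1/u = 4, Σ1/u·1/u = 29/18, Σu·w = 25, Σ1/u·w = 16/3.)
det = 18·(29/18) − 4² = 13.
α = (25·(29/18) − 4·(16/3))/13 = 341/234; β = (18·(16/3) − 4·25)/13 = -4/13.

α = 1.4573, β = -0.3077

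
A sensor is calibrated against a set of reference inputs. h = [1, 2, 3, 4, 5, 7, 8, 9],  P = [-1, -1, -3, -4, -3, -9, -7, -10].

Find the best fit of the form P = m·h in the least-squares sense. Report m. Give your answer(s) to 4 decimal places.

From the data, Σh·h = 249.
For AᵀP: Σh·P = -252.
So AᵀA·[m]ᵀ = AᵀP: [[249]]·[m]ᵀ = [-252]ᵀ.
Hence m = -252 / 249 ≈ -1.01205.

m = -1.0120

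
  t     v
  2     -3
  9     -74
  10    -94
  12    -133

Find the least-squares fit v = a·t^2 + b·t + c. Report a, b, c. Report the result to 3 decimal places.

a = -0.915, b = -0.234, c = 1.165

MᵀM·[a, b, c]ᵀ = Mᵀv reads: 37313·a + 3465·b + 329·c = -34558;  3465·a + 329·b + 33·c = -3208;  329·a + 33·b + 4·c = -304.
Inverting the 3×3 Gram matrix, [a, b, c]ᵀ = [-33329/36436, -8519/36436, 10614/9109]ᵀ.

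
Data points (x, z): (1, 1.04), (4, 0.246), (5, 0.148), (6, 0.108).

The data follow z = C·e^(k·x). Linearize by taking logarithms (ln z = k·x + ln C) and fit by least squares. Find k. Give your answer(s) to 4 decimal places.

With ln zᵢ as the transformed response and xᵢ as the regressor:
Σx = 16.0000, Σ(x)² = 78.0000, Σln z = -5.4994, Σx·ln z = -28.4769.
Equations: 78.0000·k + 16.0000·ln C = -28.4769;  16.0000·k + 4·ln C = -5.4994.
Solving (det = 56.0000): k = -0.46282, ln C = 0.47643.

k = -0.4628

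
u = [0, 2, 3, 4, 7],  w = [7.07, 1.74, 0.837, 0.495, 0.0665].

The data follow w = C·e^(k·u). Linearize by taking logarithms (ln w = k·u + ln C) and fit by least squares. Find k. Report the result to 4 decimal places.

k = -0.6623

Taking logs, ln w = k·u + ln C, so regress ln w on u.
AᵀA = [[78.0000, 16.0000]; [16.0000, 5]], rhs = [-21.2127, -1.0819]ᵀ  (here Σu = 16.0000, Σ(u)² = 78.0000, Σln w = -1.0819, Σu·ln w = -21.2127).
Solving (det = 134.0000): k = -0.66233, ln C = 1.90307.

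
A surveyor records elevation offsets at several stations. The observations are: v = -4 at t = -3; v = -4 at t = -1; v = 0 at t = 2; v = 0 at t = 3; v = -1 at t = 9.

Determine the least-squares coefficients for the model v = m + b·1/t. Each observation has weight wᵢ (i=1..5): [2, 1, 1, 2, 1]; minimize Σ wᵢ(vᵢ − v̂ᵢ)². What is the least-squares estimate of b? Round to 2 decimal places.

b = 3.46

The normal equations are: 7·m + (-7/18)·b = -13;  (-7/18)·m + (553/324)·b = 59/9.
Determinant 7·(553/324) − (-7/18)² = 637/54.
m = ((-13)·(553/324) − (-7/18)·(59/9))/(637/54) = -303/182; b = (7·(59/9) − (-7/18)·(-13))/(637/54) = 45/13.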